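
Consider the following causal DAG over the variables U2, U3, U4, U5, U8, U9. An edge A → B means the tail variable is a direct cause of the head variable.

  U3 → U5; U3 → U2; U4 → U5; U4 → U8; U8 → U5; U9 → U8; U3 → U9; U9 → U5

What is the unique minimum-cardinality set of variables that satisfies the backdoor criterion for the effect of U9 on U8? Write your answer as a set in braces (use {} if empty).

{}

Variables eligible for adjustment (non-descendants of U9, excluding U9 and U8): {U2, U3, U4}.
Backdoor paths from U9 to U8:
  P1: U9 <- U3 -> U5 <- U4 -> U8
  P2: U9 <- U3 -> U5 <- U8
Each backdoor path contains an unconditioned collider, so every path is already blocked with the empty conditioning set:
  P1: blocked at collider U5 (neither it nor any descendant is in the conditioning set).
  P2: blocked at collider U5 (neither it nor any descendant is in the conditioning set).
The empty set is therefore the unique smallest valid set.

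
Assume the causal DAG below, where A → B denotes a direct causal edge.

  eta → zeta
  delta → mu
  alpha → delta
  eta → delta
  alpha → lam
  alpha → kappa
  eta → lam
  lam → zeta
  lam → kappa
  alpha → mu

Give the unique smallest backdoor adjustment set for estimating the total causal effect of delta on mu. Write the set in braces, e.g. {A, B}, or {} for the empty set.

Variables eligible for adjustment (non-descendants of delta, excluding delta and mu): {alpha, eta, kappa, lam, zeta}.
Backdoor paths from delta to mu:
  P1: delta <- alpha -> mu
  P2: delta <- eta -> lam <- alpha -> mu
  P3: delta <- eta -> lam -> kappa <- alpha -> mu
  P4: delta <- eta -> zeta <- lam <- alpha -> mu
  P5: delta <- eta -> zeta <- lam -> kappa <- alpha -> mu
The empty set is not sufficient: P1 (delta <- alpha -> mu) has no collider blocking it and no conditioned non-collider, so it is open.
Try {alpha}:
  P1: blocked at fork node alpha ∈ conditioning set.
  P2: blocked at collider lam (neither it nor any descendant is in the conditioning set).
  P3: blocked at collider kappa (neither it nor any descendant is in the conditioning set).
  P4: blocked at collider zeta (neither it nor any descendant is in the conditioning set).
  P5: blocked at collider zeta (neither it nor any descendant is in the conditioning set).
{alpha} contains no descendant of delta and blocks every backdoor path.
No other singleton works — e.g. {eta} leaves P1 open — so {alpha} is the unique smallest valid adjustment set.

{alpha}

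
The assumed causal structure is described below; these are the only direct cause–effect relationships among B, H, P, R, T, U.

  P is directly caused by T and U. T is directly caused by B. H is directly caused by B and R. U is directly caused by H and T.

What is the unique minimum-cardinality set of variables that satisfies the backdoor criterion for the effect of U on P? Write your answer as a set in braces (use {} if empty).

{T}

Variables eligible for adjustment (non-descendants of U, excluding U and P): {B, H, R, T}.
Backdoor paths from U to P:
  P1: U <- T -> P
  P2: U <- H <- B -> T -> P
The empty set is not sufficient: P1 (U <- T -> P) has no collider blocking it and no conditioned non-collider, so it is open.
Try {T}:
  P1: blocked at fork node T ∈ conditioning set.
  P2: blocked at chain node T ∈ conditioning set.
{T} contains no descendant of U and blocks every backdoor path.
No other singleton works — e.g. {B} leaves P1 open — so {T} is the unique smallest valid adjustment set.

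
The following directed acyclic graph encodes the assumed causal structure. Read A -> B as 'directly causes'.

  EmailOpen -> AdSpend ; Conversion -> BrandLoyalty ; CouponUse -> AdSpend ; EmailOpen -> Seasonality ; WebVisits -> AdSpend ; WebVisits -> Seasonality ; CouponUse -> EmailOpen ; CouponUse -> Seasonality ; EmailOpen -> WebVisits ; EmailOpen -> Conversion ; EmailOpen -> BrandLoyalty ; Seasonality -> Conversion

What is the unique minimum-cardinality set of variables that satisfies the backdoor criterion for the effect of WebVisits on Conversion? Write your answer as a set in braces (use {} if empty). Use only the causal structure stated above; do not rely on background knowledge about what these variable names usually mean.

{EmailOpen}

Variables eligible for adjustment (non-descendants of WebVisits, excluding WebVisits and Conversion): {CouponUse, EmailOpen}.
Backdoor paths from WebVisits to Conversion:
  P1: WebVisits <- EmailOpen <- CouponUse -> Seasonality -> Conversion
  P2: WebVisits <- EmailOpen -> Seasonality -> Conversion
  P3: WebVisits <- EmailOpen -> Conversion
  P4: WebVisits <- EmailOpen -> BrandLoyalty <- Conversion
  P5: WebVisits <- EmailOpen -> AdSpend <- CouponUse -> Seasonality -> Conversion
The empty set is not sufficient: P1 (WebVisits <- EmailOpen <- CouponUse -> Seasonality -> Conversion) has no collider blocking it and no conditioned non-collider, so it is open.
Try {EmailOpen}:
  P1: blocked at chain node EmailOpen ∈ conditioning set.
  P2: blocked at fork node EmailOpen ∈ conditioning set.
  P3: blocked at fork node EmailOpen ∈ conditioning set.
  P4: blocked at fork node EmailOpen ∈ conditioning set.
  P5: blocked at fork node EmailOpen ∈ conditioning set.
{EmailOpen} contains no descendant of WebVisits and blocks every backdoor path.
No other singleton works — e.g. {CouponUse} leaves P2 open — so {EmailOpen} is the unique smallest valid adjustment set.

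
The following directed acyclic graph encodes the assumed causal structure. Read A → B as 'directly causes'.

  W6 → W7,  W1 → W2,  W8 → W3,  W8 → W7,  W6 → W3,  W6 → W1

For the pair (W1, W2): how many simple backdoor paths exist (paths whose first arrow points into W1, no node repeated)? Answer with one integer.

A backdoor path from W1 to W2 is any simple undirected path whose first edge points into W1 (i.e. leaves W1 via a parent).
Parents of W1: {W6}.
No simple path from any parent of W1 reaches W2 without revisiting W1, so there are no backdoor paths.

0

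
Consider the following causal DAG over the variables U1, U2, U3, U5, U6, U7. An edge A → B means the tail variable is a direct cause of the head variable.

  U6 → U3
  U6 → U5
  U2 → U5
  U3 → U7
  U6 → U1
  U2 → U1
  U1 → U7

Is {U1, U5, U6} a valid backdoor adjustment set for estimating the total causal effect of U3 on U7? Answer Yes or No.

Yes

Backdoor paths from U3 to U7 (paths whose first edge points into U3):
  P1: U3 <- U6 -> U1 -> U7
  P2: U3 <- U6 -> U5 <- U2 -> U1 -> U7
Condition 1 (no descendant of U3 in the set): holds — descendants of U3 are {U7}; none are in {U1, U5, U6}.
Condition 2 (every backdoor path blocked by {U1, U5, U6}):
  P1: blocked at fork node U6 ∈ conditioning set.
  P2: blocked at fork node U6 ∈ conditioning set.
{U1, U5, U6} satisfies the backdoor criterion.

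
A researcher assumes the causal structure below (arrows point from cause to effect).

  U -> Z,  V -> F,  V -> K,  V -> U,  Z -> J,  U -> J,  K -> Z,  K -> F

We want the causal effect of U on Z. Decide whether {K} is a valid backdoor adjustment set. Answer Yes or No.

Backdoor paths from U to Z (paths whose first edge points into U):
  P1: U <- V -> K -> Z
  P2: U <- V -> F <- K -> Z
Condition 1 (no descendant of U in the set): holds — descendants of U are {J, Z}; none are in {K}.
Condition 2 (every backdoor path blocked by {K}):
  P1: blocked at chain node K ∈ conditioning set.
  P2: blocked at collider F (neither it nor any descendant is in the conditioning set).
{K} satisfies the backdoor criterion.

Yes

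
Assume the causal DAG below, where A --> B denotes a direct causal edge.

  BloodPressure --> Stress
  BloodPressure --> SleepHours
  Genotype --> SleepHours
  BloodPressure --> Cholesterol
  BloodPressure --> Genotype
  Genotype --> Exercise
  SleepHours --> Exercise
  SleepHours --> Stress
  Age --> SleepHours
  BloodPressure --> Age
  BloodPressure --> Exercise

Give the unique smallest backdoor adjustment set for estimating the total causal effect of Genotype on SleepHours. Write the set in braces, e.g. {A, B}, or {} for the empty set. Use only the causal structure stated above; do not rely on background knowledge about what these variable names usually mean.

Variables eligible for adjustment (non-descendants of Genotype, excluding Genotype and SleepHours): {Age, BloodPressure, Cholesterol}.
Backdoor paths from Genotype to SleepHours:
  P1: Genotype <- BloodPressure -> Age -> SleepHours
  P2: Genotype <- BloodPressure -> SleepHours
  P3: Genotype <- BloodPressure -> Stress <- SleepHours
  P4: Genotype <- BloodPressure -> Exercise <- SleepHours
The empty set is not sufficient: P1 (Genotype <- BloodPressure -> Age -> SleepHours) has no collider blocking it and no conditioned non-collider, so it is open.
Try {BloodPressure}:
  P1: blocked at fork node BloodPressure ∈ conditioning set.
  P2: blocked at fork node BloodPressure ∈ conditioning set.
  P3: blocked at fork node BloodPressure ∈ conditioning set.
  P4: blocked at fork node BloodPressure ∈ conditioning set.
{BloodPressure} contains no descendant of Genotype and blocks every backdoor path.
No other singleton works — e.g. {Age} leaves P2 open — so {BloodPressure} is the unique smallest valid adjustment set.

{BloodPressure}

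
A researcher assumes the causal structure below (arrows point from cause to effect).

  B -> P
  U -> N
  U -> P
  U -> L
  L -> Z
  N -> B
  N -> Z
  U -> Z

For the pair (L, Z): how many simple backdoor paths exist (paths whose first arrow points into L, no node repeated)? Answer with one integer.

A backdoor path from L to Z is any simple undirected path whose first edge points into L (i.e. leaves L via a parent).
Parents of L: {U}.
Enumerating:
  P1: L <- U -> N -> Z
  P2: L <- U -> Z
  P3: L <- U -> P <- B <- N -> Z
That exhausts the simple backdoor paths. Count: 3.

3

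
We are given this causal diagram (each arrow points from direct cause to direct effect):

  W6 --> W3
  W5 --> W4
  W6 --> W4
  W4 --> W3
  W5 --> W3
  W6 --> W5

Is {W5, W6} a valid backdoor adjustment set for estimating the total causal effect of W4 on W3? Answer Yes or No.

Backdoor paths from W4 to W3 (paths whose first edge points into W4):
  P1: W4 <- W6 -> W5 -> W3
  P2: W4 <- W6 -> W3
  P3: W4 <- W5 <- W6 -> W3
  P4: W4 <- W5 -> W3
Condition 1 (no descendant of W4 in the set): holds — descendants of W4 are {W3}; none are in {W5, W6}.
Condition 2 (every backdoor path blocked by {W5, W6}):
  P1: blocked at fork node W6 ∈ conditioning set.
  P2: blocked at fork node W6 ∈ conditioning set.
  P3: blocked at chain node W5 ∈ conditioning set.
  P4: blocked at fork node W5 ∈ conditioning set.
{W5, W6} satisfies the backdoor criterion.

Yes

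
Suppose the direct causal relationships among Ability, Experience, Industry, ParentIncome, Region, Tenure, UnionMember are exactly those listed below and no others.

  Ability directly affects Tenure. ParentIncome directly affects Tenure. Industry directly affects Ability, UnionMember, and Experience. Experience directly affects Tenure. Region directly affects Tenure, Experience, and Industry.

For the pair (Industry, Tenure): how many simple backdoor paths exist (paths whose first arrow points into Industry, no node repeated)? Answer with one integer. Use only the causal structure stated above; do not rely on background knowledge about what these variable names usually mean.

A backdoor path from Industry to Tenure is any simple undirected path whose first edge points into Industry (i.e. leaves Industry via a parent).
Parents of Industry: {Region}.
Enumerating:
  P1: Industry <- Region -> Experience -> Tenure
  P2: Industry <- Region -> Tenure
That exhausts the simple backdoor paths. Count: 2.

2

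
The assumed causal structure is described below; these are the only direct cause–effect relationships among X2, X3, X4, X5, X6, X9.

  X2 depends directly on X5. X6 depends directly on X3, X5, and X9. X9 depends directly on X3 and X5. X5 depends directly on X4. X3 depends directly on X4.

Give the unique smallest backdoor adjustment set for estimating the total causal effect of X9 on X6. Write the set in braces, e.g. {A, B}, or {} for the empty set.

{X3, X5}

Variables eligible for adjustment (non-descendants of X9, excluding X9 and X6): {X2, X3, X4, X5}.
Backdoor paths from X9 to X6:
  P1: X9 <- X3 <- X4 -> X5 -> X6
  P2: X9 <- X3 -> X6
  P3: X9 <- X5 <- X4 -> X3 -> X6
  P4: X9 <- X5 -> X6
The empty set is not sufficient: P1 (X9 <- X3 <- X4 -> X5 -> X6) has no collider blocking it and no conditioned non-collider, so it is open.
Try {X3, X5}:
  P1: blocked at chain node X3 ∈ conditioning set.
  P2: blocked at fork node X3 ∈ conditioning set.
  P3: blocked at chain node X5 ∈ conditioning set.
  P4: blocked at fork node X5 ∈ conditioning set.
{X3, X5} contains no descendant of X9 and blocks every backdoor path.
Every element of {X3, X5} is needed (dropping X3 leaves P2 open; dropping X5 leaves P4 open), so no proper subset is valid.
Among all size-2 subsets of the eligible variables, only {X3, X5} blocks every backdoor path, so it is the unique smallest valid adjustment set.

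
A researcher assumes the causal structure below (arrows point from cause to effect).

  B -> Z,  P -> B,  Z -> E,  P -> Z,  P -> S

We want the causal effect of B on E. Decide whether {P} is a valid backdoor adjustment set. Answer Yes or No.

Backdoor paths from B to E (paths whose first edge points into B):
  P1: B <- P -> Z -> E
Condition 1 (no descendant of B in the set): holds — descendants of B are {E, Z}; none are in {P}.
Condition 2 (every backdoor path blocked by {P}):
  P1: blocked at fork node P ∈ conditioning set.
{P} satisfies the backdoor criterion.

Yes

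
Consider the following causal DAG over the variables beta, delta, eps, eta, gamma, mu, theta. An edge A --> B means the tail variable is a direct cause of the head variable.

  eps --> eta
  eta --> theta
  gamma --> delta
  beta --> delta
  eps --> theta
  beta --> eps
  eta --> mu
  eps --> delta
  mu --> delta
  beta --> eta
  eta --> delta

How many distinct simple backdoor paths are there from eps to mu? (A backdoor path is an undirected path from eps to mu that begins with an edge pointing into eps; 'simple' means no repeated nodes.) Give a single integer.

4

A backdoor path from eps to mu is any simple undirected path whose first edge points into eps (i.e. leaves eps via a parent).
Parents of eps: {beta}.
Enumerating:
  P1: eps <- beta -> eta -> mu
  P2: eps <- beta -> eta -> delta <- mu
  P3: eps <- beta -> delta <- eta -> mu
  P4: eps <- beta -> delta <- mu
That exhausts the simple backdoor paths. Count: 4.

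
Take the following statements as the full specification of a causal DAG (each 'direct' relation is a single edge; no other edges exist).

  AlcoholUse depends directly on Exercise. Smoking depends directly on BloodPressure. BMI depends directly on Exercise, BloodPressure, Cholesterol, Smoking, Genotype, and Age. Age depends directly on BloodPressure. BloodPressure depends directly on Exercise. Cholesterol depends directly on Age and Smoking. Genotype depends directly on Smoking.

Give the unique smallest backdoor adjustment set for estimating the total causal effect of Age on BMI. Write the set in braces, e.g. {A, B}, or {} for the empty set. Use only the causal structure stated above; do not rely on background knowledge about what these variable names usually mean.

{BloodPressure}

Variables eligible for adjustment (non-descendants of Age, excluding Age and BMI): {AlcoholUse, BloodPressure, Exercise, Genotype, Smoking}.
Backdoor paths from Age to BMI:
  P1: Age <- BloodPressure <- Exercise -> BMI
  P2: Age <- BloodPressure -> Smoking -> Genotype -> BMI
  P3: Age <- BloodPressure -> Smoking -> Cholesterol -> BMI
  P4: Age <- BloodPressure -> Smoking -> BMI
  P5: Age <- BloodPressure -> BMI
The empty set is not sufficient: P1 (Age <- BloodPressure <- Exercise -> BMI) has no collider blocking it and no conditioned non-collider, so it is open.
Try {BloodPressure}:
  P1: blocked at chain node BloodPressure ∈ conditioning set.
  P2: blocked at fork node BloodPressure ∈ conditioning set.
  P3: blocked at fork node BloodPressure ∈ conditioning set.
  P4: blocked at fork node BloodPressure ∈ conditioning set.
  P5: blocked at fork node BloodPressure ∈ conditioning set.
{BloodPressure} contains no descendant of Age and blocks every backdoor path.
No other singleton works — e.g. {Exercise} leaves P2 open — so {BloodPressure} is the unique smallest valid adjustment set.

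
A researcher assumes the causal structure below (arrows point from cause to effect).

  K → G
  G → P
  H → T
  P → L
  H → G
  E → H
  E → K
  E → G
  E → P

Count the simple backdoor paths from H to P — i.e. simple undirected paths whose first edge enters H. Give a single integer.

3

A backdoor path from H to P is any simple undirected path whose first edge points into H (i.e. leaves H via a parent).
Parents of H: {E}.
Enumerating:
  P1: H <- E -> K -> G -> P
  P2: H <- E -> G -> P
  P3: H <- E -> P
That exhausts the simple backdoor paths. Count: 3.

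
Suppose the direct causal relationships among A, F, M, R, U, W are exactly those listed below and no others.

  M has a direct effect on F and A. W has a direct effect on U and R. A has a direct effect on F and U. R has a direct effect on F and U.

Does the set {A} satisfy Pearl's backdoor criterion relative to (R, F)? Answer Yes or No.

Backdoor paths from R to F (paths whose first edge points into R):
  P1: R <- W -> U <- A <- M -> F
  P2: R <- W -> U <- A -> F
Condition 1 (no descendant of R in the set): holds — descendants of R are {F, U}; none are in {A}.
Condition 2 (every backdoor path blocked by {A}):
  P1: blocked at collider U (neither it nor any descendant is in the conditioning set).
  P2: blocked at collider U (neither it nor any descendant is in the conditioning set).
{A} satisfies the backdoor criterion.

Yes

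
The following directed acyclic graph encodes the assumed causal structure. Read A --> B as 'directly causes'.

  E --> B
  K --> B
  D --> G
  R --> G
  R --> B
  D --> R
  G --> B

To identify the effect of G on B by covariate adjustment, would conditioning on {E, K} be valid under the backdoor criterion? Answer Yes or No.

Backdoor paths from G to B (paths whose first edge points into G):
  P1: G <- D -> R -> B
  P2: G <- R -> B
Condition 1 (no descendant of G in the set): holds — descendants of G are {B}; none are in {E, K}.
Condition 2 (every backdoor path blocked by {E, K}):
  P1: open — no interior node is in the conditioning set.
  P2: open — no interior node is in the conditioning set.
{E, K} does not satisfy the backdoor criterion.

No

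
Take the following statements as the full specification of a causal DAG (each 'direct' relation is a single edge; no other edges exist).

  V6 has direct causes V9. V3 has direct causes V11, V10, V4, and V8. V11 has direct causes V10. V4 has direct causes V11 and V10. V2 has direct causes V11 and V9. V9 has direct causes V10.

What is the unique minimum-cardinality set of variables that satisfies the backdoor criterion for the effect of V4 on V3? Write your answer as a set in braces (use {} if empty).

{V10, V11}

Variables eligible for adjustment (non-descendants of V4, excluding V4 and V3): {V10, V11, V2, V6, V8, V9}.
Backdoor paths from V4 to V3:
  P1: V4 <- V10 -> V11 -> V3
  P2: V4 <- V10 -> V9 -> V2 <- V11 -> V3
  P3: V4 <- V10 -> V3
  P4: V4 <- V11 <- V10 -> V3
  P5: V4 <- V11 -> V3
  P6: V4 <- V11 -> V2 <- V9 <- V10 -> V3
The empty set is not sufficient: P1 (V4 <- V10 -> V11 -> V3) has no collider blocking it and no conditioned non-collider, so it is open.
Try {V10, V11}:
  P1: blocked at fork node V10 ∈ conditioning set.
  P2: blocked at fork node V10 ∈ conditioning set.
  P3: blocked at fork node V10 ∈ conditioning set.
  P4: blocked at chain node V11 ∈ conditioning set.
  P5: blocked at fork node V11 ∈ conditioning set.
  P6: blocked at fork node V11 ∈ conditioning set.
{V10, V11} contains no descendant of V4 and blocks every backdoor path.
Every element of {V10, V11} is needed (dropping V10 leaves P3 open; dropping V11 leaves P5 open), so no proper subset is valid.
Among all size-2 subsets of the eligible variables, only {V10, V11} blocks every backdoor path, so it is the unique smallest valid adjustment set.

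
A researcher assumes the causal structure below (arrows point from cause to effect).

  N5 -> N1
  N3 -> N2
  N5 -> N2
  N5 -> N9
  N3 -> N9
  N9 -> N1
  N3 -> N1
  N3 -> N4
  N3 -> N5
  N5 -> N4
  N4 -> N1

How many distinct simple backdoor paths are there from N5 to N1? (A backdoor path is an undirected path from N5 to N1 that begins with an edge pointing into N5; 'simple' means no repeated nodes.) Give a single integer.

A backdoor path from N5 to N1 is any simple undirected path whose first edge points into N5 (i.e. leaves N5 via a parent).
Parents of N5: {N3}.
Enumerating:
  P1: N5 <- N3 -> N4 -> N1
  P2: N5 <- N3 -> N9 -> N1
  P3: N5 <- N3 -> N1
That exhausts the simple backdoor paths. Count: 3.

3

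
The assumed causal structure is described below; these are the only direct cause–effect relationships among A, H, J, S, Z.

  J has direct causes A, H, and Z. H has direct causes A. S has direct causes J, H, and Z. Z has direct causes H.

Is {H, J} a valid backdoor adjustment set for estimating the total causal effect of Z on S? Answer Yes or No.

Backdoor paths from Z to S (paths whose first edge points into Z):
  P1: Z <- H <- A -> J -> S
  P2: Z <- H -> J -> S
  P3: Z <- H -> S
Condition 1 (no descendant of Z in the set): FAILS — J is a descendant of Z.
Condition 2 (every backdoor path blocked by {H, J}):
  P1: blocked at chain node H ∈ conditioning set.
  P2: blocked at fork node H ∈ conditioning set.
  P3: blocked at fork node H ∈ conditioning set.
{H, J} does not satisfy the backdoor criterion.

No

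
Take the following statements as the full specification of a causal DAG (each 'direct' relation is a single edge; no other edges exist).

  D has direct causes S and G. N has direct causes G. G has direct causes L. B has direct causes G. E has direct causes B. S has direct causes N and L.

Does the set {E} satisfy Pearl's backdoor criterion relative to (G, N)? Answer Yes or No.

Backdoor paths from G to N (paths whose first edge points into G):
  P1: G <- L -> S <- N
Condition 1 (no descendant of G in the set): FAILS — E is a descendant of G.
Condition 2 (every backdoor path blocked by {E}):
  P1: blocked at collider S (neither it nor any descendant is in the conditioning set).
{E} does not satisfy the backdoor criterion.

No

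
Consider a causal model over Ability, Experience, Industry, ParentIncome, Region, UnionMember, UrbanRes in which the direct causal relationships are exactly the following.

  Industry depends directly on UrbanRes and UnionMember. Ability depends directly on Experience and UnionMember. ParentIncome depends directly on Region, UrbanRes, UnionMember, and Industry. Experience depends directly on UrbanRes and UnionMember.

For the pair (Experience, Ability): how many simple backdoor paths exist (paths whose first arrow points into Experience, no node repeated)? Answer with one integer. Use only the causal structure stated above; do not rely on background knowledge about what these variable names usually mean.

A backdoor path from Experience to Ability is any simple undirected path whose first edge points into Experience (i.e. leaves Experience via a parent).
Parents of Experience: {UnionMember, UrbanRes}.
Enumerating:
  P1: Experience <- UnionMember -> Ability
  P2: Experience <- UrbanRes -> Industry <- UnionMember -> Ability
  P3: Experience <- UrbanRes -> Industry -> ParentIncome <- UnionMember -> Ability
  P4: Experience <- UrbanRes -> ParentIncome <- UnionMember -> Ability
  P5: Experience <- UrbanRes -> ParentIncome <- Industry <- UnionMember -> Ability
That exhausts the simple backdoor paths. Count: 5.

5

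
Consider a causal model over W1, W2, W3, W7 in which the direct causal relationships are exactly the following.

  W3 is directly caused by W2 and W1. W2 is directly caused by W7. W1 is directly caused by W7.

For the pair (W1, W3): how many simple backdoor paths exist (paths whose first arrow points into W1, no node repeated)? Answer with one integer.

A backdoor path from W1 to W3 is any simple undirected path whose first edge points into W1 (i.e. leaves W1 via a parent).
Parents of W1: {W7}.
Enumerating:
  P1: W1 <- W7 -> W2 -> W3
That exhausts the simple backdoor paths. Count: 1.

1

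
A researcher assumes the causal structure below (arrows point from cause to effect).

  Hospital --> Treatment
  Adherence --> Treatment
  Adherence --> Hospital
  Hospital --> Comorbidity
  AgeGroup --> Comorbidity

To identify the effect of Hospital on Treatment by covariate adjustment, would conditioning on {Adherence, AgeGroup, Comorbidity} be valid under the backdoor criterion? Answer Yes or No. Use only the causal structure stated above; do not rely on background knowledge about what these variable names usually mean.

Backdoor paths from Hospital to Treatment (paths whose first edge points into Hospital):
  P1: Hospital <- Adherence -> Treatment
Condition 1 (no descendant of Hospital in the set): FAILS — Comorbidity is a descendant of Hospital.
Condition 2 (every backdoor path blocked by {Adherence, AgeGroup, Comorbidity}):
  P1: blocked at fork node Adherence ∈ conditioning set.
{Adherence, AgeGroup, Comorbidity} does not satisfy the backdoor criterion.

No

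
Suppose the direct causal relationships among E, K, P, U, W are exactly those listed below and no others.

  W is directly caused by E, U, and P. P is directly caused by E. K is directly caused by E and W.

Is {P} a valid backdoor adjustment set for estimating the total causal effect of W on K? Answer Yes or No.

No

Backdoor paths from W to K (paths whose first edge points into W):
  P1: W <- E -> K
  P2: W <- P <- E -> K
Condition 1 (no descendant of W in the set): holds — descendants of W are {K}; none are in {P}.
Condition 2 (every backdoor path blocked by {P}):
  P1: open — no interior node is in the conditioning set.
  P2: blocked at chain node P ∈ conditioning set.
{P} does not satisfy the backdoor criterion.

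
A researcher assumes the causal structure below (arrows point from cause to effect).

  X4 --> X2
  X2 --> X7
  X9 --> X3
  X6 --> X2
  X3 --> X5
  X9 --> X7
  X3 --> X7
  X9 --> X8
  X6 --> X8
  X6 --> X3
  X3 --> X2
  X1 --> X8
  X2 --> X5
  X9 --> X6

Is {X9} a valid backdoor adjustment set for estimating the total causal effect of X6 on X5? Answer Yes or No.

Yes

Backdoor paths from X6 to X5 (paths whose first edge points into X6):
  P1: X6 <- X9 -> X3 -> X2 -> X5
  P2: X6 <- X9 -> X3 -> X5
  P3: X6 <- X9 -> X3 -> X7 <- X2 -> X5
  P4: X6 <- X9 -> X7 <- X3 -> X2 -> X5
  P5: X6 <- X9 -> X7 <- X3 -> X5
  P6: X6 <- X9 -> X7 <- X2 <- X3 -> X5
  P7: X6 <- X9 -> X7 <- X2 -> X5
Condition 1 (no descendant of X6 in the set): holds — descendants of X6 are {X2, X3, X5, X7, X8}; none are in {X9}.
Condition 2 (every backdoor path blocked by {X9}):
  P1: blocked at fork node X9 ∈ conditioning set.
  P2: blocked at fork node X9 ∈ conditioning set.
  P3: blocked at fork node X9 ∈ conditioning set.
  P4: blocked at fork node X9 ∈ conditioning set.
  P5: blocked at fork node X9 ∈ conditioning set.
  P6: blocked at fork node X9 ∈ conditioning set.
  P7: blocked at fork node X9 ∈ conditioning set.
{X9} satisfies the backdoor criterion.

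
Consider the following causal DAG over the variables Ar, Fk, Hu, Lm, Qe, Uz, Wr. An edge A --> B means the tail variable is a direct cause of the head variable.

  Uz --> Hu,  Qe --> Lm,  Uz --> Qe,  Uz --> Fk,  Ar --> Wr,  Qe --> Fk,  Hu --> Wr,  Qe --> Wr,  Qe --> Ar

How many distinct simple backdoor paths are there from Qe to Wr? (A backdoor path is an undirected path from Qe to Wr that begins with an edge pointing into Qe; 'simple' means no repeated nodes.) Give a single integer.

1

A backdoor path from Qe to Wr is any simple undirected path whose first edge points into Qe (i.e. leaves Qe via a parent).
Parents of Qe: {Uz}.
Enumerating:
  P1: Qe <- Uz -> Hu -> Wr
That exhausts the simple backdoor paths. Count: 1.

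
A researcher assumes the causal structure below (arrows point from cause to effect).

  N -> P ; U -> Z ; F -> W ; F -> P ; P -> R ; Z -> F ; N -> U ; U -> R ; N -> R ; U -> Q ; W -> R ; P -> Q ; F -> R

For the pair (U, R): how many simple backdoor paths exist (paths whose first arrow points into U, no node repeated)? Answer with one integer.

A backdoor path from U to R is any simple undirected path whose first edge points into U (i.e. leaves U via a parent).
Parents of U: {N}.
Enumerating:
  P1: U <- N -> P <- F -> W -> R
  P2: U <- N -> P <- F -> R
  P3: U <- N -> P -> R
  P4: U <- N -> R
That exhausts the simple backdoor paths. Count: 4.

4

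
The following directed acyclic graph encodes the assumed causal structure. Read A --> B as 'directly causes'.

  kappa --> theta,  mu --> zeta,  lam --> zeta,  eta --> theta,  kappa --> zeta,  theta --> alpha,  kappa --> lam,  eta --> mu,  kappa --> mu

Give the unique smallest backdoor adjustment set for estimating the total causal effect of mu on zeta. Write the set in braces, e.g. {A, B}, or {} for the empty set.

Variables eligible for adjustment (non-descendants of mu, excluding mu and zeta): {alpha, eta, kappa, lam, theta}.
Backdoor paths from mu to zeta:
  P1: mu <- eta -> theta <- kappa -> lam -> zeta
  P2: mu <- eta -> theta <- kappa -> zeta
  P3: mu <- kappa -> lam -> zeta
  P4: mu <- kappa -> zeta
The empty set is not sufficient: P3 (mu <- kappa -> lam -> zeta) has no collider blocking it and no conditioned non-collider, so it is open.
Try {kappa}:
  P1: blocked at collider theta (neither it nor any descendant is in the conditioning set).
  P2: blocked at collider theta (neither it nor any descendant is in the conditioning set).
  P3: blocked at fork node kappa ∈ conditioning set.
  P4: blocked at fork node kappa ∈ conditioning set.
{kappa} contains no descendant of mu and blocks every backdoor path.
No other singleton works — e.g. {eta} leaves P3 open — so {kappa} is the unique smallest valid adjustment set.

{kappa}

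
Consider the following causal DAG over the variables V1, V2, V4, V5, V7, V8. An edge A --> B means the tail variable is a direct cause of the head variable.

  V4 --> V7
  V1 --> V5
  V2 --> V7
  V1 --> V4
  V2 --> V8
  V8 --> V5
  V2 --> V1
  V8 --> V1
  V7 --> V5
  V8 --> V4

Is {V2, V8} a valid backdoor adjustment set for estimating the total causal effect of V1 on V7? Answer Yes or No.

Backdoor paths from V1 to V7 (paths whose first edge points into V1):
  P1: V1 <- V2 -> V8 -> V4 -> V7
  P2: V1 <- V2 -> V8 -> V5 <- V7
  P3: V1 <- V2 -> V7
  P4: V1 <- V8 <- V2 -> V7
  P5: V1 <- V8 -> V4 -> V7
  P6: V1 <- V8 -> V5 <- V7
Condition 1 (no descendant of V1 in the set): holds — descendants of V1 are {V4, V5, V7}; none are in {V2, V8}.
Condition 2 (every backdoor path blocked by {V2, V8}):
  P1: blocked at fork node V2 ∈ conditioning set.
  P2: blocked at fork node V2 ∈ conditioning set.
  P3: blocked at fork node V2 ∈ conditioning set.
  P4: blocked at chain node V8 ∈ conditioning set.
  P5: blocked at fork node V8 ∈ conditioning set.
  P6: blocked at fork node V8 ∈ conditioning set.
{V2, V8} satisfies the backdoor criterion.

Yes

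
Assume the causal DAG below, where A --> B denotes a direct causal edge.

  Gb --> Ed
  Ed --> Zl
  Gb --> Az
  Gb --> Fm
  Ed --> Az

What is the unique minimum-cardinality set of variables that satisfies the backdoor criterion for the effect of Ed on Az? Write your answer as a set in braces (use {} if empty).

{Gb}

Variables eligible for adjustment (non-descendants of Ed, excluding Ed and Az): {Fm, Gb}.
Backdoor paths from Ed to Az:
  P1: Ed <- Gb -> Az
The empty set is not sufficient: P1 (Ed <- Gb -> Az) has no collider blocking it and no conditioned non-collider, so it is open.
Try {Gb}:
  P1: blocked at fork node Gb ∈ conditioning set.
{Gb} contains no descendant of Ed and blocks every backdoor path.
No other singleton works — e.g. {Fm} leaves P1 open — so {Gb} is the unique smallest valid adjustment set.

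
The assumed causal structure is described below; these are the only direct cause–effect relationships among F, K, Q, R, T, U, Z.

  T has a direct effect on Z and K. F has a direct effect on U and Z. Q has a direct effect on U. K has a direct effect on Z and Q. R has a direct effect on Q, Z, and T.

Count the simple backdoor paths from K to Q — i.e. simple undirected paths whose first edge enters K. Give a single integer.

A backdoor path from K to Q is any simple undirected path whose first edge points into K (i.e. leaves K via a parent).
Parents of K: {T}.
Enumerating:
  P1: K <- T <- R -> Q
  P2: K <- T <- R -> Z <- F -> U <- Q
  P3: K <- T -> Z <- F -> U <- Q
  P4: K <- T -> Z <- R -> Q
That exhausts the simple backdoor paths. Count: 4.

4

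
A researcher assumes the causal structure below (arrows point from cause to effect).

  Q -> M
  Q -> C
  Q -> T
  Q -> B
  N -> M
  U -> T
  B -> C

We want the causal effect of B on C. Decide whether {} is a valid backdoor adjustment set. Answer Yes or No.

Backdoor paths from B to C (paths whose first edge points into B):
  P1: B <- Q -> C
Condition 1 (no descendant of B in the set): holds — descendants of B are {C}; none are in {}.
Condition 2 (every backdoor path blocked by {}):
  P1: open — no interior node is in the conditioning set.
{} does not satisfy the backdoor criterion.

No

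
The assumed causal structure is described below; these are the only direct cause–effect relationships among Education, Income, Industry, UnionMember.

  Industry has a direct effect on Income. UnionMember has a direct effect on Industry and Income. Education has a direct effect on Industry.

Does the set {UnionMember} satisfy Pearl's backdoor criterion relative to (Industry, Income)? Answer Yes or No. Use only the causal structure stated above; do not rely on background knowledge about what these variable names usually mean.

Yes

Backdoor paths from Industry to Income (paths whose first edge points into Industry):
  P1: Industry <- UnionMember -> Income
Condition 1 (no descendant of Industry in the set): holds — descendants of Industry are {Income}; none are in {UnionMember}.
Condition 2 (every backdoor path blocked by {UnionMember}):
  P1: blocked at fork node UnionMember ∈ conditioning set.
{UnionMember} satisfies the backdoor criterion.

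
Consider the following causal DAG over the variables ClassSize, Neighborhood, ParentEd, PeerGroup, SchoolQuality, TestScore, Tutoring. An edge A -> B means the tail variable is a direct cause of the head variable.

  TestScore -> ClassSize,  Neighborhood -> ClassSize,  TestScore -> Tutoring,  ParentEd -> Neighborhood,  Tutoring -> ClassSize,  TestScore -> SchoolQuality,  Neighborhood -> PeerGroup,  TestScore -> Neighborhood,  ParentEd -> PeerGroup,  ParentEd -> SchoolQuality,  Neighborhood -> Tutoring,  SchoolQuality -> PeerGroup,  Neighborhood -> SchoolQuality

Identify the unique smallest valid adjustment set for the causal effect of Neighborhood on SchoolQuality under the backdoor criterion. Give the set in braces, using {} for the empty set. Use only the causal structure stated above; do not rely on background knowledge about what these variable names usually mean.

{ParentEd, TestScore}

Variables eligible for adjustment (non-descendants of Neighborhood, excluding Neighborhood and SchoolQuality): {ParentEd, TestScore}.
Backdoor paths from Neighborhood to SchoolQuality:
  P1: Neighborhood <- ParentEd -> SchoolQuality
  P2: Neighborhood <- ParentEd -> PeerGroup <- SchoolQuality
  P3: Neighborhood <- TestScore -> SchoolQuality
The empty set is not sufficient: P1 (Neighborhood <- ParentEd -> SchoolQuality) has no collider blocking it and no conditioned non-collider, so it is open.
Try {ParentEd, TestScore}:
  P1: blocked at fork node ParentEd ∈ conditioning set.
  P2: blocked at fork node ParentEd ∈ conditioning set.
  P3: blocked at fork node TestScore ∈ conditioning set.
{ParentEd, TestScore} contains no descendant of Neighborhood and blocks every backdoor path.
Every element of {ParentEd, TestScore} is needed (dropping ParentEd leaves P1 open; dropping TestScore leaves P3 open), so no proper subset is valid.
Among all size-2 subsets of the eligible variables, only {ParentEd, TestScore} blocks every backdoor path, so it is the unique smallest valid adjustment set.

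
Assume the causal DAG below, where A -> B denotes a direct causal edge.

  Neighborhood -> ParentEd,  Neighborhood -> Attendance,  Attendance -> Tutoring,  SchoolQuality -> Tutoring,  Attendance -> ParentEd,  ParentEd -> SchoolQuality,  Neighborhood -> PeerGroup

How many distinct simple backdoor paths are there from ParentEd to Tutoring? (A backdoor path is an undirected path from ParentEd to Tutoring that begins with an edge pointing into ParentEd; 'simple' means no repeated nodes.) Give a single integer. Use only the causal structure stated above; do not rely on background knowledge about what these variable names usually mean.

A backdoor path from ParentEd to Tutoring is any simple undirected path whose first edge points into ParentEd (i.e. leaves ParentEd via a parent).
Parents of ParentEd: {Attendance, Neighborhood}.
Enumerating:
  P1: ParentEd <- Neighborhood -> Attendance -> Tutoring
  P2: ParentEd <- Attendance -> Tutoring
That exhausts the simple backdoor paths. Count: 2.

2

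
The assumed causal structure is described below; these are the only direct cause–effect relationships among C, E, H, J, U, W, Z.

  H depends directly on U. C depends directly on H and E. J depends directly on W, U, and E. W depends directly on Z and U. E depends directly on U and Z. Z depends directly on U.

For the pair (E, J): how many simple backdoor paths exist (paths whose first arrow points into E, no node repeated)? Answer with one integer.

7

A backdoor path from E to J is any simple undirected path whose first edge points into E (i.e. leaves E via a parent).
Parents of E: {U, Z}.
Enumerating:
  P1: E <- U -> Z -> W -> J
  P2: E <- U -> W -> J
  P3: E <- U -> J
  P4: E <- Z <- U -> W -> J
  P5: E <- Z <- U -> J
  P6: E <- Z -> W <- U -> J
  P7: E <- Z -> W -> J
That exhausts the simple backdoor paths. Count: 7.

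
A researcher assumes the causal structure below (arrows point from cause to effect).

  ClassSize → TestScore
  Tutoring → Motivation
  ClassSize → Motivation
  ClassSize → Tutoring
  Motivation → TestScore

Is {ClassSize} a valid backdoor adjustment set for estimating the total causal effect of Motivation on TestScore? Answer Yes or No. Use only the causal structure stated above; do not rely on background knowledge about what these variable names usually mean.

Yes

Backdoor paths from Motivation to TestScore (paths whose first edge points into Motivation):
  P1: Motivation <- ClassSize -> TestScore
  P2: Motivation <- Tutoring <- ClassSize -> TestScore
Condition 1 (no descendant of Motivation in the set): holds — descendants of Motivation are {TestScore}; none are in {ClassSize}.
Condition 2 (every backdoor path blocked by {ClassSize}):
  P1: blocked at fork node ClassSize ∈ conditioning set.
  P2: blocked at fork node ClassSize ∈ conditioning set.
{ClassSize} satisfies the backdoor criterion.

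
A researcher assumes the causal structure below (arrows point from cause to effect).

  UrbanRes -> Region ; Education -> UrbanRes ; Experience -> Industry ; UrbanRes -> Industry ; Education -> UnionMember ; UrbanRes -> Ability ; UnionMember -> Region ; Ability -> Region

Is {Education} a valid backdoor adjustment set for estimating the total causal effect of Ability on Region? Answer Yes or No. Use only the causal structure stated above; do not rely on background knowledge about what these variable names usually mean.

No

Backdoor paths from Ability to Region (paths whose first edge points into Ability):
  P1: Ability <- UrbanRes <- Education -> UnionMember -> Region
  P2: Ability <- UrbanRes -> Region
Condition 1 (no descendant of Ability in the set): holds — descendants of Ability are {Region}; none are in {Education}.
Condition 2 (every backdoor path blocked by {Education}):
  P1: blocked at fork node Education ∈ conditioning set.
  P2: open — no interior node is in the conditioning set.
{Education} does not satisfy the backdoor criterion.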